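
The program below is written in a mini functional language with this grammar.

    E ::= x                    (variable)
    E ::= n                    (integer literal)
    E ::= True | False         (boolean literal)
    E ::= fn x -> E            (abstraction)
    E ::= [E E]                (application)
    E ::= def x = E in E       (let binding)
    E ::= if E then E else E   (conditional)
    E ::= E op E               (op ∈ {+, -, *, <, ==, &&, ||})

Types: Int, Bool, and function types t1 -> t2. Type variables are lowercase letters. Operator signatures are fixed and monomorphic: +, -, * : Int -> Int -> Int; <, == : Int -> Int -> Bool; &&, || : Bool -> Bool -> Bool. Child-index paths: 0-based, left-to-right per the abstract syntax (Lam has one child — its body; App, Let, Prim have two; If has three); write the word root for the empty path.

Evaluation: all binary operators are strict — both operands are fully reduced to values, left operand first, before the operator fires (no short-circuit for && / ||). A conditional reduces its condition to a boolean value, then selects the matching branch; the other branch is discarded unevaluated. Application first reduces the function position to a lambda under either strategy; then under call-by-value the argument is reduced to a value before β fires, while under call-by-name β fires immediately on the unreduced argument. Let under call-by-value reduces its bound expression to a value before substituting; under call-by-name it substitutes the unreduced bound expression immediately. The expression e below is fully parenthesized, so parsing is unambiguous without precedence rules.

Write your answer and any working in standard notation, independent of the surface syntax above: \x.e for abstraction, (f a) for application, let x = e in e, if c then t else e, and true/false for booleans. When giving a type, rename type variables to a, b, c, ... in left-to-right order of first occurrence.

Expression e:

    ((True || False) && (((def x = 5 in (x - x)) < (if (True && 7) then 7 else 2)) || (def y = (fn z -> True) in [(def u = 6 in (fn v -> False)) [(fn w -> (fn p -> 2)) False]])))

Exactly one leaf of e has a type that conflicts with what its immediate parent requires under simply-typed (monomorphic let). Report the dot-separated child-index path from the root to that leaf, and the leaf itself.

Answer: 1.0.1.0.1 : 7

Derivation:
  unify Bool ~ Bool
  unify Bool ~ Bool
  unify Bool ~ Bool
let x : Int
x : Int
  unify Int ~ Int
x : Int
  unify Int ~ Int
  unify Int ~ Int
  unify Bool ~ Bool
  unify Int ~ Bool
  FAIL: mismatch Int ~ Bool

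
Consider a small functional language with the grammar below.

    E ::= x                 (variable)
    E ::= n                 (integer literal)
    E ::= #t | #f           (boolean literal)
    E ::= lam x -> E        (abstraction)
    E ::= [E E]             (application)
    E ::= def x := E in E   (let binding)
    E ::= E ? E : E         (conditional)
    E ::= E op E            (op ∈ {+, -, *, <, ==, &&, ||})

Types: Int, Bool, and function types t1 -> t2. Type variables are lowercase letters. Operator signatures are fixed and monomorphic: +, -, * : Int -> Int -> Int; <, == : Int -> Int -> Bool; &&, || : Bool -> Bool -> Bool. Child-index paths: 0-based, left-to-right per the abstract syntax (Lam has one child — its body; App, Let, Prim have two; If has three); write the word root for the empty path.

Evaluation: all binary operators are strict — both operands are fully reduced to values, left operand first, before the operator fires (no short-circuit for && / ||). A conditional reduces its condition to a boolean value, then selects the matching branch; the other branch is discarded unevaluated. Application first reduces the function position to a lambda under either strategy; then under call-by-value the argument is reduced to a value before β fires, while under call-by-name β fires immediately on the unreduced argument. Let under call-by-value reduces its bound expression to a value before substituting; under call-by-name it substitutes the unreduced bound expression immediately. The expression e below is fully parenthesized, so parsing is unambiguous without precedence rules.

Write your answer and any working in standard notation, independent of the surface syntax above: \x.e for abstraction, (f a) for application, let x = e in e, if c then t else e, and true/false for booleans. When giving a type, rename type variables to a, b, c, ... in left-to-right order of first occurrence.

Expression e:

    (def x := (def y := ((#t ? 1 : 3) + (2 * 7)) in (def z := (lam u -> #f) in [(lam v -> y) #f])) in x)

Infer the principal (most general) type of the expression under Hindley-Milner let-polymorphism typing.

Answer: Int

Derivation:
  unify Bool ~ Bool
  unify Int ~ Int
  unify Int ~ Int
  unify Int ~ Int
  unify Int ~ Int
  unify Int ~ Int
let y : Int
\u._ : a -> Bool
let z : forall. a -> Bool
y : Int
\v._ : b -> Int
  unify b -> Int ~ Bool -> c
  unify b ~ Bool
  unify Int ~ c
_ _ : Int
let x : Int
x : Int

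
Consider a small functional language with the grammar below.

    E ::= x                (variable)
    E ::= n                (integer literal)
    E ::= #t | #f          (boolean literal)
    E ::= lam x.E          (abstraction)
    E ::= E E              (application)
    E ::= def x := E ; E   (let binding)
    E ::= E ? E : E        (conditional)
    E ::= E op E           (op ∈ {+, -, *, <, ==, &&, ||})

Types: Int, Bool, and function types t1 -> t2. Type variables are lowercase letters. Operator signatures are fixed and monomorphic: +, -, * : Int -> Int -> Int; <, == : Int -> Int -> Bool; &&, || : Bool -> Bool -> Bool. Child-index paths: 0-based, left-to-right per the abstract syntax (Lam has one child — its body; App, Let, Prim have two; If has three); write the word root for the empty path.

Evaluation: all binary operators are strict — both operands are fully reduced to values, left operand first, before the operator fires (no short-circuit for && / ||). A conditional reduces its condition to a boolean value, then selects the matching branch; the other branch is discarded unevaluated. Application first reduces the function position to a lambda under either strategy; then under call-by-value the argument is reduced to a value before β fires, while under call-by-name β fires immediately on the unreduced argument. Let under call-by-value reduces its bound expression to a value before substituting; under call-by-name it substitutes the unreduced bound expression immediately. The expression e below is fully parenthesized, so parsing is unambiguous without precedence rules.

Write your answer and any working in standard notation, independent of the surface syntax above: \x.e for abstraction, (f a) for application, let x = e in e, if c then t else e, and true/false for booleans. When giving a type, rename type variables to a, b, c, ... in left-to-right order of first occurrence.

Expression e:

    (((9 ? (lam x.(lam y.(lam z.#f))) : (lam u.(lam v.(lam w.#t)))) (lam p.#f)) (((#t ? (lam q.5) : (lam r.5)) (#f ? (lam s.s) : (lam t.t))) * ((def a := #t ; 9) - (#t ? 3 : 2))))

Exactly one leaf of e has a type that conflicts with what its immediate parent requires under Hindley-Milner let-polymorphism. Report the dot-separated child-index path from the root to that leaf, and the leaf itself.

Trace:
  unify Int ~ Bool
  FAIL: mismatch Int ~ Bool

Answer: 0.0.0 : 9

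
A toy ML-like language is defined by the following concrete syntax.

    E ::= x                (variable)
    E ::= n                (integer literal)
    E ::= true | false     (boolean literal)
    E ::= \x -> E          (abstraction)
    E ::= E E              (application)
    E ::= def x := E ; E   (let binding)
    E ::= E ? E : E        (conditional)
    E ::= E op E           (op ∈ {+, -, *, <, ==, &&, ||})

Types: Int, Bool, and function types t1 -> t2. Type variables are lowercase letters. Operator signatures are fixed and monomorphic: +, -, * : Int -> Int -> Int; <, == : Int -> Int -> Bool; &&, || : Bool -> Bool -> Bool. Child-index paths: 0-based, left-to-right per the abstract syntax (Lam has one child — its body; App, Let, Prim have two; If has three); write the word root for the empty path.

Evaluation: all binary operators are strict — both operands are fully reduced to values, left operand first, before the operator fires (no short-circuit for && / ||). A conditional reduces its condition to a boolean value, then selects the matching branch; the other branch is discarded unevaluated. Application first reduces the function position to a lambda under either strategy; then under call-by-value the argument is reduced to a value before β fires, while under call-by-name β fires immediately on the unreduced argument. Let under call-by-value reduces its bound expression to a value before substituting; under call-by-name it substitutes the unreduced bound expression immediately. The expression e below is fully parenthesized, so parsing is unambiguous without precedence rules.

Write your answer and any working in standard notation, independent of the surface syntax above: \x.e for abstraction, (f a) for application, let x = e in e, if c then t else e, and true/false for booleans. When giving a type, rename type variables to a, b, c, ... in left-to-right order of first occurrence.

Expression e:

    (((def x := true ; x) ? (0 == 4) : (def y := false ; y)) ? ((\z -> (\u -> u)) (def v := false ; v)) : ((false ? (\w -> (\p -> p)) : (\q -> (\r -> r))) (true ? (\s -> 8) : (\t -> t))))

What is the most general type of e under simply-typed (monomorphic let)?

Derivation:
let x : Bool
x : Bool
  unify Bool ~ Bool
  unify Int ~ Int
  unify Int ~ Int
let y : Bool
y : Bool
  unify Bool ~ Bool
  unify Bool ~ Bool
u : b
\u._ : b -> b
\z._ : a -> b -> b
let v : Bool
v : Bool
  unify a -> b -> b ~ Bool -> c
  unify a ~ Bool
  unify b -> b ~ c
_ _ : b -> b
  unify Bool ~ Bool
p : e
\p._ : e -> e
\w._ : d -> e -> e
r : g
\r._ : g -> g
\q._ : f -> g -> g
  unify d -> e -> e ~ f -> g -> g
  unify d ~ f
  unify e -> e ~ g -> g
  unify e ~ g
  unify g ~ g
  unify Bool ~ Bool
\s._ : h -> Int
t : i
\t._ : i -> i
  unify h -> Int ~ i -> i
  unify h ~ i
  unify Int ~ i
  unify f -> g -> g ~ (Int -> Int) -> j
  unify f ~ Int -> Int
  unify g -> g ~ j
_ _ : g -> g
  unify b -> b ~ g -> g
  unify b ~ g
  unify g ~ g

Answer: a -> a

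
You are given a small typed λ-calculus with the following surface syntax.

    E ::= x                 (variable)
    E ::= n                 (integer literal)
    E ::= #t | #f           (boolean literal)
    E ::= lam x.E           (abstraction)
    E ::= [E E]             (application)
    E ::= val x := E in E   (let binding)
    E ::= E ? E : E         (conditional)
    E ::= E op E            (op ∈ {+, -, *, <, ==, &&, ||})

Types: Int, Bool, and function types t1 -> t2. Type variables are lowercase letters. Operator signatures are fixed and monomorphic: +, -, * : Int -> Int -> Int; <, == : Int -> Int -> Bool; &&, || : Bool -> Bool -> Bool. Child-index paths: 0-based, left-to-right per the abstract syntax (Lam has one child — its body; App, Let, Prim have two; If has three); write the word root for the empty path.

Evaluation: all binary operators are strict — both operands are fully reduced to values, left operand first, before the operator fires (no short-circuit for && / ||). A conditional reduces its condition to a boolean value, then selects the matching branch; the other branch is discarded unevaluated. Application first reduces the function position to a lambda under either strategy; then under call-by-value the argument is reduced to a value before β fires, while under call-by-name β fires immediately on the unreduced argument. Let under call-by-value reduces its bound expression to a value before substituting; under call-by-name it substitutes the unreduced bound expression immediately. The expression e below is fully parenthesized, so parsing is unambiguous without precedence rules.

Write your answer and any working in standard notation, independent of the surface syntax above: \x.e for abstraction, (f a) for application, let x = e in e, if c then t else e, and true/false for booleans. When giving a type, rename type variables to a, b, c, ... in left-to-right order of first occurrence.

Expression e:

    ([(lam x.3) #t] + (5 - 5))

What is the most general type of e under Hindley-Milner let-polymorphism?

Answer: Int

Working:
\x._ : a -> Int
  unify a -> Int ~ Bool -> b
  unify a ~ Bool
  unify Int ~ b
_ _ : Int
  unify Int ~ Int
  unify Int ~ Int
  unify Int ~ Int
  unify Int ~ Int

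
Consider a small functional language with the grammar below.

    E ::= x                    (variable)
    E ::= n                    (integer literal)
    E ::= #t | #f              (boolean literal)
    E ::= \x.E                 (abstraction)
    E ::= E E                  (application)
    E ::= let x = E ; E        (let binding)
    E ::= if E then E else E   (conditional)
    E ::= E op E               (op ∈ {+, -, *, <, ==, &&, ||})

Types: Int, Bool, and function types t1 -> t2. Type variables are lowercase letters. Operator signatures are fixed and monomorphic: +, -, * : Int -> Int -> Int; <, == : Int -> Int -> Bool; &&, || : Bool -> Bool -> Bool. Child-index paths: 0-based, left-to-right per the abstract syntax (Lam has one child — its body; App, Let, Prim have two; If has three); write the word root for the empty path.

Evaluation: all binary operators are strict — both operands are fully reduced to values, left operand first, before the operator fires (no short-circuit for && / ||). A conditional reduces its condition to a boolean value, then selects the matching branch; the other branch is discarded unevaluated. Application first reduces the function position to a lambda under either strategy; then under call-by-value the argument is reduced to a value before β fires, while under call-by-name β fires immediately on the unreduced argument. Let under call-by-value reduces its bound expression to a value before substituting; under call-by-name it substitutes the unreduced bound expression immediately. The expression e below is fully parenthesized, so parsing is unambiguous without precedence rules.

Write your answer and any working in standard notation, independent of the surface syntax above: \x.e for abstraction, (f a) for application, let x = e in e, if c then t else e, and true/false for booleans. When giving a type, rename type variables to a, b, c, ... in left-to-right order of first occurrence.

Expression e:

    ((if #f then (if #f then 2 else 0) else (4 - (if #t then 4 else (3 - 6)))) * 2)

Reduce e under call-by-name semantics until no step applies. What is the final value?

Answer: 0

Working:
step 0: ((if false then (if false then 2 else 0) else (4 - (if true then 4 else (3 - 6)))) * 2)
step 1: [if@0] ((4 - (if true then 4 else (3 - 6))) * 2)
step 2: [if@0.1] ((4 - 4) * 2)
step 3: [delta@0] (0 * 2)
step 4: [delta@root] 0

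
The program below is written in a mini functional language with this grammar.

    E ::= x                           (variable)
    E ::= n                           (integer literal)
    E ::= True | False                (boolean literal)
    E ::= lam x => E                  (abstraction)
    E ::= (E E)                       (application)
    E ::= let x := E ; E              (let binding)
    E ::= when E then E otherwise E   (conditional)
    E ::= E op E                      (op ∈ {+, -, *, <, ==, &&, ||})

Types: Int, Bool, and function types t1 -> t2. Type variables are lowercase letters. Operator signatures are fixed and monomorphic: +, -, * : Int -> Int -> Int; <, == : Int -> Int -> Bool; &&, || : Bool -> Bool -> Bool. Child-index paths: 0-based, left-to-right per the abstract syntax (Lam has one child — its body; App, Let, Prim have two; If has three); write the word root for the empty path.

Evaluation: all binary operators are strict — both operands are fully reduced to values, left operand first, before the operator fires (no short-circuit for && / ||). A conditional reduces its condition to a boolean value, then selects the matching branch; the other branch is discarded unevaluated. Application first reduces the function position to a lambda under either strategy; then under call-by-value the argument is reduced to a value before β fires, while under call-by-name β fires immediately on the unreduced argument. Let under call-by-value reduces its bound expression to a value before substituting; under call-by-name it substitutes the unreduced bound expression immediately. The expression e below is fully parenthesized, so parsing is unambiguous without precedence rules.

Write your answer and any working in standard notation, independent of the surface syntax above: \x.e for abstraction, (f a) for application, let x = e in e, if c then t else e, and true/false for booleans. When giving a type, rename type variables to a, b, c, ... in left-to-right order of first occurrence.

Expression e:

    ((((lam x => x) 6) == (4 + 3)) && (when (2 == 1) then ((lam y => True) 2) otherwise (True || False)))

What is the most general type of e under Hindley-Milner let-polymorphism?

Working:
x : a
\x._ : a -> a
  unify a -> a ~ Int -> b
  unify a ~ Int
  unify Int ~ b
_ _ : Int
  unify Int ~ Int
  unify Int ~ Int
  unify Int ~ Int
  unify Int ~ Int
  unify Bool ~ Bool
  unify Int ~ Int
  unify Int ~ Int
  unify Bool ~ Bool
\y._ : c -> Bool
  unify c -> Bool ~ Int -> d
  unify c ~ Int
  unify Bool ~ d
_ _ : Bool
  unify Bool ~ Bool
  unify Bool ~ Bool
  unify Bool ~ Bool
  unify Bool ~ Bool

Answer: Bool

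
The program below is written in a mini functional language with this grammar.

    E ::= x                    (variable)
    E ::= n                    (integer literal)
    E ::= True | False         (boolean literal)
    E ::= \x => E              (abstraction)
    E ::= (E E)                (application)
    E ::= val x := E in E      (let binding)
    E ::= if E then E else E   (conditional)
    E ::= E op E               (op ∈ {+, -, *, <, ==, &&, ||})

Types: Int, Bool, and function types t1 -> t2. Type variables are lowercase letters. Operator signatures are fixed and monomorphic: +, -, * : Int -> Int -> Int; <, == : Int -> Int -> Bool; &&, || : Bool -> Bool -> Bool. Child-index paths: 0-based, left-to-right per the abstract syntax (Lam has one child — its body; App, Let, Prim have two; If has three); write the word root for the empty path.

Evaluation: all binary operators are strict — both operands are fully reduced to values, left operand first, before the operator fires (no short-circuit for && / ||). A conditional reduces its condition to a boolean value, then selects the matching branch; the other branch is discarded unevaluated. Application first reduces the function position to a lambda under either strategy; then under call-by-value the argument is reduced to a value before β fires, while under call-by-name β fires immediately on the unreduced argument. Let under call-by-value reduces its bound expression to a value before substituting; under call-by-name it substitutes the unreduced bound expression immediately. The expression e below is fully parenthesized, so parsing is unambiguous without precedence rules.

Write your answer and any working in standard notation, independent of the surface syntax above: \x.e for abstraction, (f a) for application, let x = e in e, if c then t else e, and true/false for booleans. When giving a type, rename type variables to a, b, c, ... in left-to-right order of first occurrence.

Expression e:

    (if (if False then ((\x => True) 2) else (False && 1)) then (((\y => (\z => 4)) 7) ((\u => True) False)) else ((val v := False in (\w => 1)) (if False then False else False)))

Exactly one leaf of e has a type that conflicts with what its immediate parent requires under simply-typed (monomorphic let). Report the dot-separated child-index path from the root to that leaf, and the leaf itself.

Answer: 0.2.1 : 1

Derivation:
  unify Bool ~ Bool
\x._ : a -> Bool
  unify a -> Bool ~ Int -> b
  unify a ~ Int
  unify Bool ~ b
_ _ : Bool
  unify Bool ~ Bool
  unify Int ~ Bool
  FAIL: mismatch Int ~ Bool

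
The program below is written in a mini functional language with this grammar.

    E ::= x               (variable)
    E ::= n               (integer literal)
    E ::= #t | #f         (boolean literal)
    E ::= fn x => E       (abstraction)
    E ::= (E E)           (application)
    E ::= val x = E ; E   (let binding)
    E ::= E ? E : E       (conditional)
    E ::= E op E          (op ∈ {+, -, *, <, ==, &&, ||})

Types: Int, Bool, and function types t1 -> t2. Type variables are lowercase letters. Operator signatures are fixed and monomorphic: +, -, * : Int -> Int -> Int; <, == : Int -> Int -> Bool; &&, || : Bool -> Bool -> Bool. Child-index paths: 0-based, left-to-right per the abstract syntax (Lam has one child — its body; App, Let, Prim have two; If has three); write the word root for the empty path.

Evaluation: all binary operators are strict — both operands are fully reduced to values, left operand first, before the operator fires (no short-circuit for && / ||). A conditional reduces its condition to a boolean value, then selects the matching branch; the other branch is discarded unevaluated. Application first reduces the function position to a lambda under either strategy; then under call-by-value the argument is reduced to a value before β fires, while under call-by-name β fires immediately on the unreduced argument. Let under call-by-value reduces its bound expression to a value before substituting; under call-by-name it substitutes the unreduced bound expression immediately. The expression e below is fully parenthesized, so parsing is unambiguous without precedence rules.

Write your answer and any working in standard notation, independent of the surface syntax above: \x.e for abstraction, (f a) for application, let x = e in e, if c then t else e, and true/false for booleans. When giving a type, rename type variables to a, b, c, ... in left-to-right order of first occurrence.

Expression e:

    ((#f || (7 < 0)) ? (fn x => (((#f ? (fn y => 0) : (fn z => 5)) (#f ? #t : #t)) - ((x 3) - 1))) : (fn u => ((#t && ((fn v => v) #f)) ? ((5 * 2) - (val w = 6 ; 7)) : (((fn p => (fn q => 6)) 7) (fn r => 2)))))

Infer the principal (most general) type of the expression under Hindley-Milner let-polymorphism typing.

Working:
  unify Bool ~ Bool
  unify Int ~ Int
  unify Int ~ Int
  unify Bool ~ Bool
  unify Bool ~ Bool
  unify Bool ~ Bool
\y._ : b -> Int
\z._ : c -> Int
  unify b -> Int ~ c -> Int
  unify b ~ c
  unify Int ~ Int
  unify Bool ~ Bool
  unify Bool ~ Bool
  unify c -> Int ~ Bool -> d
  unify c ~ Bool
  unify Int ~ d
_ _ : Int
  unify Int ~ Int
x : a
  unify a ~ Int -> e
_ _ : e
  unify e ~ Int
  unify Int ~ Int
  unify Int ~ Int
\x._ : (Int -> Int) -> Int
  unify Bool ~ Bool
v : g
\v._ : g -> g
  unify g -> g ~ Bool -> h
  unify g ~ Bool
  unify Bool ~ h
_ _ : Bool
  unify Bool ~ Bool
  unify Bool ~ Bool
  unify Int ~ Int
  unify Int ~ Int
  unify Int ~ Int
let w : Int
  unify Int ~ Int
\q._ : j -> Int
\p._ : i -> j -> Int
  unify i -> j -> Int ~ Int -> k
  unify i ~ Int
  unify j -> Int ~ k
_ _ : j -> Int
\r._ : l -> Int
  unify j -> Int ~ (l -> Int) -> m
  unify j ~ l -> Int
  unify Int ~ m
_ _ : Int
  unify Int ~ Int
\u._ : f -> Int
  unify (Int -> Int) -> Int ~ f -> Int
  unify Int -> Int ~ f
  unify Int ~ Int

Answer: (Int -> Int) -> Int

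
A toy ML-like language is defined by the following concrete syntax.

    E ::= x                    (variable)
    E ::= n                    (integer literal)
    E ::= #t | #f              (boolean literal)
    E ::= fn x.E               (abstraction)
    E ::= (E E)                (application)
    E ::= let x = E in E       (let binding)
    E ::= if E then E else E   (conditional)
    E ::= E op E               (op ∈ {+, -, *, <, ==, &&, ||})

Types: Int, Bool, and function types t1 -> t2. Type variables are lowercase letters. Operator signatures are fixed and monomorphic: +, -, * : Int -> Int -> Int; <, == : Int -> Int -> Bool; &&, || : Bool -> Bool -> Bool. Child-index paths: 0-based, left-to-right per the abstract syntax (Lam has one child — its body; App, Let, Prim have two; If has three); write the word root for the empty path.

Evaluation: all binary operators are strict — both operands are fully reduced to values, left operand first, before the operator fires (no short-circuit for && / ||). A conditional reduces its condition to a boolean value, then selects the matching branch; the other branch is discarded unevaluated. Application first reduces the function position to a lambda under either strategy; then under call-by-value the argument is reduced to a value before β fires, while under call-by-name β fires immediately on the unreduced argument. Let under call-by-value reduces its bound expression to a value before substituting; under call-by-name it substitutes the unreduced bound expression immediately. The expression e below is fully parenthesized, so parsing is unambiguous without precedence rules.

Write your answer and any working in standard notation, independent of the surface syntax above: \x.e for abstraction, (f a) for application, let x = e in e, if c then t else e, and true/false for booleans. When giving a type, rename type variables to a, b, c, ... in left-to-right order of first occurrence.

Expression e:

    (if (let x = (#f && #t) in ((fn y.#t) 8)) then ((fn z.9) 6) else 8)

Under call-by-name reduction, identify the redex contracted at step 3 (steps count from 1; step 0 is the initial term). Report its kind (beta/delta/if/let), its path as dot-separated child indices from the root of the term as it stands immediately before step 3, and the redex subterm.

Answer: if at root : (if true then ((\z.9) 6) else 8)

Trace:
step 0: (if (let x = (false && true) in ((\y.true) 8)) then ((\z.9) 6) else 8)
step 1: [let@0] (if ((\y.true) 8) then ((\z.9) 6) else 8)
step 2: [beta@0] (if true then ((\z.9) 6) else 8)
step 3: [if@root] ((\z.9) 6)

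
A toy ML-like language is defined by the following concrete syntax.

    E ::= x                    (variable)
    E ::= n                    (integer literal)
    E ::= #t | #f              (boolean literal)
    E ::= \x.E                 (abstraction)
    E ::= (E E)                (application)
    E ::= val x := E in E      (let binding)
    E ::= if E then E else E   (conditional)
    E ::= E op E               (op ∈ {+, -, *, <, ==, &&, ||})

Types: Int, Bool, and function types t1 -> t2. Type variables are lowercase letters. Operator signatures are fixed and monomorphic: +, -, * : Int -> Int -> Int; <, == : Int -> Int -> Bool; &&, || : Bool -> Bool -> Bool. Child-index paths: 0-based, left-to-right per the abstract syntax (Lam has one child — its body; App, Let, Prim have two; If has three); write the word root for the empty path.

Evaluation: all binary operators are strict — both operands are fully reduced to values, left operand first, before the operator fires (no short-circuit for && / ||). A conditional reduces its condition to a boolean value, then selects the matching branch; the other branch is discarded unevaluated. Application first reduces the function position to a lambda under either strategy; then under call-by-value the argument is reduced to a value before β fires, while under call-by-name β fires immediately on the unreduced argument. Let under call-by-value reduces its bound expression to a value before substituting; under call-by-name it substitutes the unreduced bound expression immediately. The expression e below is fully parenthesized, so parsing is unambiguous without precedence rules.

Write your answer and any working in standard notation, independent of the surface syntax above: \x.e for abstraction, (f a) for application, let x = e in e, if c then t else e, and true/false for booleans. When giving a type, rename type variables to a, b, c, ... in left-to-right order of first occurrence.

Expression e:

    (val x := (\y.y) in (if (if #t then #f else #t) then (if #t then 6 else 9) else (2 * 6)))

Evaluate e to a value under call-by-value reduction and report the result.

Answer: 12

Trace:
step 0: (let x = (\y.y) in (if (if true then false else true) then (if true then 6 else 9) else (2 * 6)))
step 1: [let@root] (if (if true then false else true) then (if true then 6 else 9) else (2 * 6))
step 2: [if@0] (if false then (if true then 6 else 9) else (2 * 6))
step 3: [if@root] (2 * 6)
step 4: [delta@root] 12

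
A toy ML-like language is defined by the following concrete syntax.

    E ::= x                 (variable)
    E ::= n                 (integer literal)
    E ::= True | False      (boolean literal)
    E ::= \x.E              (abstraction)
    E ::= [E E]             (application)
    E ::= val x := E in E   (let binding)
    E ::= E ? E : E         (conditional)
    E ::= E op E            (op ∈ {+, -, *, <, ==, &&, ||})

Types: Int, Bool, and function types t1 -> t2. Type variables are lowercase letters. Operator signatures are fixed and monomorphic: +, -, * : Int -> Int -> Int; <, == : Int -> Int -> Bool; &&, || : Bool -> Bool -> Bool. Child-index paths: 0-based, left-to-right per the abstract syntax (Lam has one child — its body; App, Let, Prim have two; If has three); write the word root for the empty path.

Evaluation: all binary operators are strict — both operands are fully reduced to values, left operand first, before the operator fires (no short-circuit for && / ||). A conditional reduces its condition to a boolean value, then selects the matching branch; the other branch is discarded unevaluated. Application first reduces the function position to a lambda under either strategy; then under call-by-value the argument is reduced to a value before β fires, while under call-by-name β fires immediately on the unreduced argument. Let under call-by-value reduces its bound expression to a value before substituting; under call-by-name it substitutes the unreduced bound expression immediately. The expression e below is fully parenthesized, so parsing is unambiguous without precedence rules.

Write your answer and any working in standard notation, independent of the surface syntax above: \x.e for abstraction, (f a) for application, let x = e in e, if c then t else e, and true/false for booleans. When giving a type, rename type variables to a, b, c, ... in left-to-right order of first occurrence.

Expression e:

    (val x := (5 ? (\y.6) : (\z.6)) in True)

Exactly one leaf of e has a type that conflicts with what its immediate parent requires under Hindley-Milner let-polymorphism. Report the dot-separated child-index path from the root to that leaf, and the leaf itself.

Derivation:
  unify Int ~ Bool
  FAIL: mismatch Int ~ Bool

Answer: 0.0 : 5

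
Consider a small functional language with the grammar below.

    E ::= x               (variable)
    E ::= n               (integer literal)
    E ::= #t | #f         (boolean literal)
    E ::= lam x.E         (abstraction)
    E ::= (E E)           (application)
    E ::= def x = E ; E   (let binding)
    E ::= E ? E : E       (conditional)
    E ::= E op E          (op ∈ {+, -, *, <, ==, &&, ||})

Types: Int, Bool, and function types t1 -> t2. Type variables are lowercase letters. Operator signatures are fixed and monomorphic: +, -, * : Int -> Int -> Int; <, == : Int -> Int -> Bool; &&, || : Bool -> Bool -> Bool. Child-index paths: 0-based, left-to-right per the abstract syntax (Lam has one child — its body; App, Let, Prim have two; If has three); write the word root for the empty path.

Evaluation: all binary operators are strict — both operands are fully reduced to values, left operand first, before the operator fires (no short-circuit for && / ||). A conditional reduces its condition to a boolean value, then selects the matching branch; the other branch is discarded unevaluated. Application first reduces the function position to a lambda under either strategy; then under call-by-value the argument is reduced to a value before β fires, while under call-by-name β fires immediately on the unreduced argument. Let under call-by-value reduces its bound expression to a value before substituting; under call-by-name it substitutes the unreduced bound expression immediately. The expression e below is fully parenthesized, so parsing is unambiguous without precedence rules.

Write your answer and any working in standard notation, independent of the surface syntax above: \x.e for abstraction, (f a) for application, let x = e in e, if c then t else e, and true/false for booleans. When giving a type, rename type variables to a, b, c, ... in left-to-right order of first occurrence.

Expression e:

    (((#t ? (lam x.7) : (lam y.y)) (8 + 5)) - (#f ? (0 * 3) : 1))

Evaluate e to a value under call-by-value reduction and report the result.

Working:
step 0: (((if true then (\x.7) else (\y.y)) (8 + 5)) - (if false then (0 * 3) else 1))
step 1: [if@0.0] (((\x.7) (8 + 5)) - (if false then (0 * 3) else 1))
step 2: [delta@0.1] (((\x.7) 13) - (if false then (0 * 3) else 1))
step 3: [beta@0] (7 - (if false then (0 * 3) else 1))
step 4: [if@1] (7 - 1)
step 5: [delta@root] 6

Answer: 6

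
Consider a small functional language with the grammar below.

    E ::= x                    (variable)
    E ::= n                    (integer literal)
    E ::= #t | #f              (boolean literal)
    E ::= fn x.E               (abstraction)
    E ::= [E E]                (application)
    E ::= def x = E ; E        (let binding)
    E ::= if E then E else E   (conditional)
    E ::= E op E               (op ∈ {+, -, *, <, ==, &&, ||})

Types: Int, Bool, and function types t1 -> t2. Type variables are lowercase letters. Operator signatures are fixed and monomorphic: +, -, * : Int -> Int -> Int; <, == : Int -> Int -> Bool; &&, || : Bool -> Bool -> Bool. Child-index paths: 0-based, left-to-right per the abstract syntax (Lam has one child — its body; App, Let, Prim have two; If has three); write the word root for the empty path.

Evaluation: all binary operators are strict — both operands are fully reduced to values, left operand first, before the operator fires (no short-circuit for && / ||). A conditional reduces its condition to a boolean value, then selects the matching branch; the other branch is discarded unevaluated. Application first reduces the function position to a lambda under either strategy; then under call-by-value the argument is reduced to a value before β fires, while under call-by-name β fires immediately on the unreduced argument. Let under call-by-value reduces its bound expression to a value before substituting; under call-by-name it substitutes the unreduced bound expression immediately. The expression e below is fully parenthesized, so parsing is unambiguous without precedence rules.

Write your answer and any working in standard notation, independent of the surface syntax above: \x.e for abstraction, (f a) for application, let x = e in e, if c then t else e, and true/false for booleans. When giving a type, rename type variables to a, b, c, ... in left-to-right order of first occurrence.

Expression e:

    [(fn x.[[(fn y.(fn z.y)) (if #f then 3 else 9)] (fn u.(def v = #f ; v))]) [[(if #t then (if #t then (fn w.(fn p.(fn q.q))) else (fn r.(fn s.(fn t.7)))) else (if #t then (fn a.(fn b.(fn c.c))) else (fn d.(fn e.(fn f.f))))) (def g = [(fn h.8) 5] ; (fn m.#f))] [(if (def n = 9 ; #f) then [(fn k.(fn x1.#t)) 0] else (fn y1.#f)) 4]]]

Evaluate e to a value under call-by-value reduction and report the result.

Working:
step 0: ((\x.(((\y.(\z.y)) (if false then 3 else 9)) (\u.(let v = false in v)))) (((if true then (if true then (\w.(\p.(\q.q))) else (\r.(\s.(\t.7)))) else (if true then (\a.(\b.(\c.c))) else (\d.(\e.(\f.f))))) (let g = ((\h.8) 5) in (\m.false))) ((if (let n = 9 in false) then ((\k.(\x1.true)) 0) else (\y1.false)) 4)))
step 1: [if@1.0.0] ((\x.(((\y.(\z.y)) (if false then 3 else 9)) (\u.(let v = false in v)))) (((if true then (\w.(\p.(\q.q))) else (\r.(\s.(\t.7)))) (let g = ((\h.8) 5) in (\m.false))) ((if (let n = 9 in false) then ((\k.(\x1.true)) 0) else (\y1.false)) 4)))
step 2: [if@1.0.0] ((\x.(((\y.(\z.y)) (if false then 3 else 9)) (\u.(let v = false in v)))) (((\w.(\p.(\q.q))) (let g = ((\h.8) 5) in (\m.false))) ((if (let n = 9 in false) then ((\k.(\x1.true)) 0) else (\y1.false)) 4)))
step 3: [beta@1.0.1.0] ((\x.(((\y.(\z.y)) (if false then 3 else 9)) (\u.(let v = false in v)))) (((\w.(\p.(\q.q))) (let g = 8 in (\m.false))) ((if (let n = 9 in false) then ((\k.(\x1.true)) 0) else (\y1.false)) 4)))
step 4: [let@1.0.1] ((\x.(((\y.(\z.y)) (if false then 3 else 9)) (\u.(let v = false in v)))) (((\w.(\p.(\q.q))) (\m.false)) ((if (let n = 9 in false) then ((\k.(\x1.true)) 0) else (\y1.false)) 4)))
step 5: [beta@1.0] ((\x.(((\y.(\z.y)) (if false then 3 else 9)) (\u.(let v = false in v)))) ((\p.(\q.q)) ((if (let n = 9 in false) then ((\k.(\x1.true)) 0) else (\y1.false)) 4)))
step 6: [let@1.1.0.0] ((\x.(((\y.(\z.y)) (if false then 3 else 9)) (\u.(let v = false in v)))) ((\p.(\q.q)) ((if false then ((\k.(\x1.true)) 0) else (\y1.false)) 4)))
step 7: [if@1.1.0] ((\x.(((\y.(\z.y)) (if false then 3 else 9)) (\u.(let v = false in v)))) ((\p.(\q.q)) ((\y1.false) 4)))
step 8: [beta@1.1] ((\x.(((\y.(\z.y)) (if false then 3 else 9)) (\u.(let v = false in v)))) ((\p.(\q.q)) false))
step 9: [beta@1] ((\x.(((\y.(\z.y)) (if false then 3 else 9)) (\u.(let v = false in v)))) (\q.q))
step 10: [beta@root] (((\y.(\z.y)) (if false then 3 else 9)) (\u.(let v = false in v)))
step 11: [if@0.1] (((\y.(\z.y)) 9) (\u.(let v = false in v)))
step 12: [beta@0] ((\z.9) (\u.(let v = false in v)))
step 13: [beta@root] 9

Answer: 9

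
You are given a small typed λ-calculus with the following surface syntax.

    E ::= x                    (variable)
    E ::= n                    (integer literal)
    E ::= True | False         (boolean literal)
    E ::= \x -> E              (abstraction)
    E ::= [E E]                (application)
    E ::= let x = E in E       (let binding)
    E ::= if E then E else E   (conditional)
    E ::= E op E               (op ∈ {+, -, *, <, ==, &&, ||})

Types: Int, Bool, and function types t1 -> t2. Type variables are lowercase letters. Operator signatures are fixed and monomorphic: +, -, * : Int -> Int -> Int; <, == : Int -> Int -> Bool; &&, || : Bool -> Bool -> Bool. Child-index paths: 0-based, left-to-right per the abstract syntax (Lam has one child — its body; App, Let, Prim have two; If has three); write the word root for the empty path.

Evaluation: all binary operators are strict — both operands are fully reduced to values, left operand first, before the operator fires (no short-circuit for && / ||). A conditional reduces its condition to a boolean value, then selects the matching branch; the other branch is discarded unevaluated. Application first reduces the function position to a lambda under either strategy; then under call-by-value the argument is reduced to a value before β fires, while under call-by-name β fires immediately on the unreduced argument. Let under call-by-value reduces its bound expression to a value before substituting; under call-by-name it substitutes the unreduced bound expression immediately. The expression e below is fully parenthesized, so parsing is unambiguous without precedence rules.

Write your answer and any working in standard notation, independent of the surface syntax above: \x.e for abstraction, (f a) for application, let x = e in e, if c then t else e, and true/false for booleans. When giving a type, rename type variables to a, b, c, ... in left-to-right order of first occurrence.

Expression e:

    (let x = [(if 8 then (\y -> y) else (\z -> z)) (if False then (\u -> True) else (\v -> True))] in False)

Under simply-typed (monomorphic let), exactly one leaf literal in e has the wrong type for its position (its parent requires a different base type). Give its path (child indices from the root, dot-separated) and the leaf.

Answer: 0.0.0 : 8

Working:
  unify Int ~ Bool
  FAIL: mismatch Int ~ Bool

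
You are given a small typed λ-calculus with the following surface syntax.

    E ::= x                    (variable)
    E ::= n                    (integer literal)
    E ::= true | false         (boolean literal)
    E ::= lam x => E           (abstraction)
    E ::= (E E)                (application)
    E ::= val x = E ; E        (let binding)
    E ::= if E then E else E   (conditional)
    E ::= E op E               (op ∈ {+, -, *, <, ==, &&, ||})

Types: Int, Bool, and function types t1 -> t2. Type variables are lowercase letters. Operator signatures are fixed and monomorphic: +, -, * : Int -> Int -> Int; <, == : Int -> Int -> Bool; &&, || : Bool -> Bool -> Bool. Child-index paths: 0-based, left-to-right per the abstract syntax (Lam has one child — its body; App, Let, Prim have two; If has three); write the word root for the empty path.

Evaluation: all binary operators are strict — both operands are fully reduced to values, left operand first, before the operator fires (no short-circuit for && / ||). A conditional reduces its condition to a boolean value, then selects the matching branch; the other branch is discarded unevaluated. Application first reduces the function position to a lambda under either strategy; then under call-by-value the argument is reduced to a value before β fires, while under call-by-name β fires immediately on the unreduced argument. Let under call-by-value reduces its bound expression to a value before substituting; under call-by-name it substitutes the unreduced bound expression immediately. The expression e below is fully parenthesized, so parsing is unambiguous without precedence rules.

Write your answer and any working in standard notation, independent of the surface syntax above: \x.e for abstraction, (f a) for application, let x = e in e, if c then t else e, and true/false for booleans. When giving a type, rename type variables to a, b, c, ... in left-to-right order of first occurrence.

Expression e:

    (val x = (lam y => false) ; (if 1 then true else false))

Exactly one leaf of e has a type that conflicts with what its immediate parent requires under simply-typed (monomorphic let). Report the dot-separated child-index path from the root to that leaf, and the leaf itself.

Answer: 1.0 : 1

Working:
\y._ : a -> Bool
let x : a -> Bool
  unify Int ~ Bool
  FAIL: mismatch Int ~ Bool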